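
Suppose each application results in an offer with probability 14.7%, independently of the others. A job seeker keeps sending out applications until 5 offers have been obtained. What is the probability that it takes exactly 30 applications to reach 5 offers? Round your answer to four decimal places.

0.0306

Y = trial on which the fifth success occurs; negative binomial, r=5, p=0.147.
P(Y=30) = C(29,4) · p^5 · (1−p)^25
= 23751 · 6.8641e-05 · 0.018781 = 0.030619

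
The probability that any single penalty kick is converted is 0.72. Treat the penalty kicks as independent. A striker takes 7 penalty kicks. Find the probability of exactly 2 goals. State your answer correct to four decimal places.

0.0187

X ~ Binomial(n=7, p=0.72).
P(X=2) = C(7,2) · p^2 · (1−p)^5
= 21 · 0.5184 · 0.001721 = 0.018736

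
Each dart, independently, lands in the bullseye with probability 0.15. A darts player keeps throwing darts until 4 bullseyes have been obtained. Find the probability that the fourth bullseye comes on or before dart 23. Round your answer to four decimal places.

0.4604

Finishing within 23 darts ⇔ at least 4 successes in the first 23. With X ~ Binomial(23, 0.15), P(Y ≤ 23) = 1 − P(X ≤ 3).
  k=0: C(23,0)·0.15^0·0.85^23 = 0.023803
  k=1: C(23,1)·0.15^1·0.85^22 = 0.096613
  k=2: C(23,2)·0.15^2·0.85^21 = 0.187543
  k=3: C(23,3)·0.15^3·0.85^20 = 0.231671
1 − 0.539630 = 0.460370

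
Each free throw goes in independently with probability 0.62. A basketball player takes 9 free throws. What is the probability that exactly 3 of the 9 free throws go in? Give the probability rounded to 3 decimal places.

X ~ Binomial(n=9, p=0.62).
P(X=3) = C(9,3) · p^3 · (1−p)^6
= 84 · 0.23833 · 0.0030109 = 0.06028

0.060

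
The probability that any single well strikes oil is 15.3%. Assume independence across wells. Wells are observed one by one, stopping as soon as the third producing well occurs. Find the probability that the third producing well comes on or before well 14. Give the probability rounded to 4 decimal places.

0.3644

Finishing within 14 wells ⇔ at least 3 successes in the first 14. With X ~ Binomial(14, 0.153), P(Y ≤ 14) = 1 − P(X ≤ 2).
  k=0: C(14,0)·0.153^0·0.847^14 = 0.097807
  k=1: C(14,1)·0.153^1·0.847^13 = 0.247345
  k=2: C(14,2)·0.153^2·0.847^12 = 0.290419
1 − 0.635571 = 0.364429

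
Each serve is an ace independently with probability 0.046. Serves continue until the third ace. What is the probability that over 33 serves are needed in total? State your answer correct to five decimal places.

Needing more than 33 serves ⇔ fewer than 3 successes in the first 33. With X ~ Binomial(33, 0.046), P(Y > 33) = P(X ≤ 2).
  k=0: C(33,0)·0.046^0·0.954^33 = 0.2113958
  k=1: C(33,1)·0.046^1·0.954^32 = 0.3363719
  k=2: C(33,2)·0.046^2·0.954^31 = 0.2595071
P(X ≤ 2) = 0.8072748

0.80727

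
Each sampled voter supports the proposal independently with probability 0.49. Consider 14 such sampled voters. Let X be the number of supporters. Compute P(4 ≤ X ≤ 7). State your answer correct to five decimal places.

0.59982

X ~ Binomial(14, 0.49); P(4 ≤ X ≤ 7) = Σ C(14,k) p^k (1−p)^(14−k) over k:
  k=4: C(14,4)·0.49^4·0.51^10 = 0.0686942
  k=5: C(14,5)·0.49^5·0.51^9 = 0.1320006
  k=6: C(14,6)·0.49^6·0.51^8 = 0.1902362
  k=7: C(14,7)·0.49^7·0.51^7 = 0.2088868
Total = 0.5998179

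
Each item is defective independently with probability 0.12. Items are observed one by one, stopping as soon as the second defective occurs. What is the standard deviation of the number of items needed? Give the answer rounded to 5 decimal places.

11.05542

Y = total items until the second success; negative binomial with r=2, p=0.12.
SD(Y) = √[r(1−p)/p²] = √(122.2222222) = 11.0554160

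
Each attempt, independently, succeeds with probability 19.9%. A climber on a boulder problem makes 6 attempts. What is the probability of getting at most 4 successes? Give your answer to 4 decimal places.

X ~ Binomial(6, 0.199); P(X ≤ 4) = Σ C(6,k) p^k (1−p)^(6−k) over k:
  k=0: C(6,0)·0.199^0·0.801^6 = 0.264116
  k=1: C(6,1)·0.199^1·0.801^5 = 0.393701
  k=2: C(6,2)·0.199^2·0.801^4 = 0.244527
  k=3: C(6,3)·0.199^3·0.801^3 = 0.081000
  k=4: C(6,4)·0.199^4·0.801^2 = 0.015093
Total = 0.998438

0.9984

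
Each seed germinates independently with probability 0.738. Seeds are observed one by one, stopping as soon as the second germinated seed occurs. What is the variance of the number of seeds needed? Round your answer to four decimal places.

Y = total seeds until the second success; negative binomial with r=2, p=0.738.
Var(Y) = r(1−p)/p² = 2·0.262 / 0.738² = 0.962096

0.9621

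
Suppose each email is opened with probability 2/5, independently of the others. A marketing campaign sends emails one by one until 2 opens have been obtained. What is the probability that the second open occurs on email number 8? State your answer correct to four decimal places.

Y = trial on which the second success occurs; negative binomial, r=2, p=0.40.
P(Y=8) = C(7,1) · p^2 · (1−p)^6
= 7 · 0.16 · 0.046656 = 0.052255

0.0523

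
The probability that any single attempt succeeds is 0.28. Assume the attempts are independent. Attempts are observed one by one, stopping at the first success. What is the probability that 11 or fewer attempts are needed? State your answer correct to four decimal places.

Y = number of attempts to the first success; geometric, p = 0.28.
P(Y ≤ 11) = 1 − (1−p)^11 = 1 − 0.026956 = 0.973044

0.9730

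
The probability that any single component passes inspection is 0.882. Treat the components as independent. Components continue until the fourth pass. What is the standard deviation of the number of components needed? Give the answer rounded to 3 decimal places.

Y = total components until the fourth success; negative binomial with r=4, p=0.882.
SD(Y) = √[r(1−p)/p²] = √(0.60674) = 0.77894

0.779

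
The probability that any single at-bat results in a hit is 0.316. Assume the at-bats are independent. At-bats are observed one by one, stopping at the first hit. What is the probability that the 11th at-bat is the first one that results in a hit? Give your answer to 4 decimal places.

0.0071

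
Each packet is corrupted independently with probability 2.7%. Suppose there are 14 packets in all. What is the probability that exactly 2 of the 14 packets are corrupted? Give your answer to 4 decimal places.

0.0478

X ~ Binomial(n=14, p=0.027).
P(X=2) = C(14,2) · p^2 · (1−p)^12
= 91 · 0.000729 · 0.72004 = 0.047766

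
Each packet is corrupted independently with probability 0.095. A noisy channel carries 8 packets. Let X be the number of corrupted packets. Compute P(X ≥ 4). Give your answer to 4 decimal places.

0.0042

X ~ Binomial(8, 0.095); P(X ≥ 4) = Σ C(8,k) p^k (1−p)^(8−k) over k:
  k=4: C(8,4)·0.095^4·0.905^4 = 0.003825
  k=5: C(8,5)·0.095^5·0.905^3 = 0.000321
  k=6: C(8,6)·0.095^6·0.905^2 = 0.000017
  k=7: C(8,7)·0.095^7·0.905^1 = 0.000001
  k=8: C(8,8)·0.095^8·0.905^0 = 0.000000
Total = 0.004163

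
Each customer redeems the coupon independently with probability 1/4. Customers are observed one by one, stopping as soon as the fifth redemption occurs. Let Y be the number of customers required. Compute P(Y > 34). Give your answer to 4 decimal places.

Needing more than 34 customers ⇔ fewer than 5 successes in the first 34. With X ~ Binomial(34, 0.25), P(Y > 34) = P(X ≤ 4).
  k=0: C(34,0)·0.25^0·0.75^34 = 0.000057
  k=1: C(34,1)·0.25^1·0.75^33 = 0.000640
  k=2: C(34,2)·0.25^2·0.75^32 = 0.003522
  k=3: C(34,3)·0.25^3·0.75^31 = 0.012523
  k=4: C(34,4)·0.25^4·0.75^30 = 0.032351
P(X ≤ 4) = 0.049093

0.0491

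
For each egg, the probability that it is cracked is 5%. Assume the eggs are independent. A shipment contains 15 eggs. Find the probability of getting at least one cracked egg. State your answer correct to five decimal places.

0.53671

P(at least one) = 1 − P(none) = 1 − (1 − 0.05)^15
= 1 − 0.4632912 = 0.5367088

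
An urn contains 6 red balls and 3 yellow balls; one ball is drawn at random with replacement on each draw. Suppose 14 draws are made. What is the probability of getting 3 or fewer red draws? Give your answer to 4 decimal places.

0.0007

X ~ Binomial(14, 0.666667); P(X ≤ 3) = Σ C(14,k) p^k (1−p)^(14−k) over k:
  k=0: C(14,0)·0.666667^0·0.333333^14 = 0.000000
  k=1: C(14,1)·0.666667^1·0.333333^13 = 0.000006
  k=2: C(14,2)·0.666667^2·0.333333^12 = 0.000076
  k=3: C(14,3)·0.666667^3·0.333333^11 = 0.000609
Total = 0.000691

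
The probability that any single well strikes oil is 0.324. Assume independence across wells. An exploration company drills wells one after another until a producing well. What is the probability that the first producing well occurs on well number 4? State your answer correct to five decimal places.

0.10009

Geometric (trials to first success), p = 0.324.
P(Y = 4) = (1−p)^3 · p = 0.30892 · 0.324 = 0.1000887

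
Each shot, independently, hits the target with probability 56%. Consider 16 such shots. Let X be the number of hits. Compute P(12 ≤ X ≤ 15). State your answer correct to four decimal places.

0.0984

X ~ Binomial(16, 0.56); P(12 ≤ X ≤ 15) = Σ C(16,k) p^k (1−p)^(16−k) over k:
  k=12: C(16,12)·0.56^12·0.44^4 = 0.064884
  k=13: C(16,13)·0.56^13·0.44^3 = 0.025409
  k=14: C(16,14)·0.56^14·0.44^2 = 0.006930
  k=15: C(16,15)·0.56^15·0.44^1 = 0.001176
Total = 0.098399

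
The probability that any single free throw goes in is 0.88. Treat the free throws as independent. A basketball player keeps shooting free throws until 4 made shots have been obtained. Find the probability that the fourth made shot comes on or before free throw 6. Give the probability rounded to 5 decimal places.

Finishing within 6 free throws ⇔ at least 4 successes in the first 6. With X ~ Binomial(6, 0.88), P(Y ≤ 6) = 1 − P(X ≤ 3).
  k=0: C(6,0)·0.88^0·0.12^6 = 0.0000030
  k=1: C(6,1)·0.88^1·0.12^5 = 0.0001314
  k=2: C(6,2)·0.88^2·0.12^4 = 0.0024087
  k=3: C(6,3)·0.88^3·0.12^3 = 0.0235517
1 − 0.0260947 = 0.9739053

0.97391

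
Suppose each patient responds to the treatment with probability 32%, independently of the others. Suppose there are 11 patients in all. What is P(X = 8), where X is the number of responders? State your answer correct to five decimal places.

0.00570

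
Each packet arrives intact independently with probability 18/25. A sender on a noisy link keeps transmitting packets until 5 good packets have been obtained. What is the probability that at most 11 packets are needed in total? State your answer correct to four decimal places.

0.9854

Finishing within 11 packets ⇔ at least 5 successes in the first 11. With X ~ Binomial(11, 0.72), P(Y ≤ 11) = 1 − P(X ≤ 4).
  k=0: C(11,0)·0.72^0·0.28^11 = 0.000001
  k=1: C(11,1)·0.72^1·0.28^10 = 0.000023
  k=2: C(11,2)·0.72^2·0.28^9 = 0.000302
  k=3: C(11,3)·0.72^3·0.28^8 = 0.002327
  k=4: C(11,4)·0.72^4·0.28^7 = 0.011966
1 − 0.014619 = 0.985381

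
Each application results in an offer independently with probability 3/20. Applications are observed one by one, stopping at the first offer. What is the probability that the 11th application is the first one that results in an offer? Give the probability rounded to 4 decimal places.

0.0295

Geometric (trials to first success), p = 0.15.
P(Y = 11) = (1−p)^10 · p = 0.19687 · 0.15 = 0.029531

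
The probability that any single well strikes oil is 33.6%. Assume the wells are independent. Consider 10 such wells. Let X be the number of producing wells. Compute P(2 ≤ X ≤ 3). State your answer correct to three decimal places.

X ~ Binomial(10, 0.336); P(2 ≤ X ≤ 3) = Σ C(10,k) p^k (1−p)^(10−k) over k:
  k=2: C(10,2)·0.336^2·0.664^8 = 0.19197
  k=3: C(10,3)·0.336^3·0.664^7 = 0.25905
Total = 0.45102

0.451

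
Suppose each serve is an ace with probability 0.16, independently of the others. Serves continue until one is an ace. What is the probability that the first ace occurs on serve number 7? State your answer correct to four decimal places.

0.0562

Geometric (trials to first success), p = 0.16.
P(Y = 7) = (1−p)^6 · p = 0.3513 · 0.16 = 0.056208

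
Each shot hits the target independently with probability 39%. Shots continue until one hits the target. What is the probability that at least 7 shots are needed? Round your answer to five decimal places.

0.05152

Y = number of shots to the first success; geometric, p = 0.39.
P(Y > 6) = P(first 6 all fail) = (1−p)^6 = 0.0515204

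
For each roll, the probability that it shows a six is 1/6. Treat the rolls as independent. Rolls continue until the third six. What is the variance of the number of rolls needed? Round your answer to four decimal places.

90.0000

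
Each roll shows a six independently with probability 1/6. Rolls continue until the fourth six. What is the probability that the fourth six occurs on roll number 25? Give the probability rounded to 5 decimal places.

0.03395

Y = trial on which the fourth success occurs; negative binomial, r=4, p=0.166667.
P(Y=25) = C(24,3) · p^4 · (1−p)^21
= 2024 · 0.0007716 · 0.021737 = 0.0339468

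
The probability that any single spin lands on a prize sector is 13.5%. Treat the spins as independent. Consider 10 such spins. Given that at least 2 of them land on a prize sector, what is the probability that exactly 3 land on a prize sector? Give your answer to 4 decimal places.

X ~ Binomial(10, 0.135). Want P(X=3 | X≥2) = P(X=3) / P(X≥2).
P(X=3) = C(10,3)·0.135^3·0.865^7 = 0.106978
P(X≥2) = 1 − 0.234510 − 0.365998 = 0.399492
Ratio = 0.106978 / 0.399492 = 0.267786

0.2678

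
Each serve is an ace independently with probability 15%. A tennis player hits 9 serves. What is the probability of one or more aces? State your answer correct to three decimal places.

P(at least one) = 1 − P(none) = 1 − (1 − 0.15)^9
= 1 − 0.23162 = 0.76838

0.768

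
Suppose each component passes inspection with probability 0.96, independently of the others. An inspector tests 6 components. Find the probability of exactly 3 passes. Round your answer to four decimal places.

0.0011

X ~ Binomial(n=6, p=0.96).
P(X=3) = C(6,3) · p^3 · (1−p)^3
= 20 · 0.88474 · 6.4e-05 = 0.001132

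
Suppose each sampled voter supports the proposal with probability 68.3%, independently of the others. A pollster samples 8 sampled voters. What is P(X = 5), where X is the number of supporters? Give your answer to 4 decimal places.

X ~ Binomial(n=8, p=0.683).
P(X=5) = C(8,5) · p^5 · (1−p)^3
= 56 · 0.14863 · 0.031855 = 0.265136

0.2651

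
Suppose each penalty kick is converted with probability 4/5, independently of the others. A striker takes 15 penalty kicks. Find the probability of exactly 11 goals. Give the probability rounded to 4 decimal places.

0.1876

X ~ Binomial(n=15, p=0.80).
P(X=11) = C(15,11) · p^11 · (1−p)^4
= 1365 · 0.085899 · 0.0016 = 0.187604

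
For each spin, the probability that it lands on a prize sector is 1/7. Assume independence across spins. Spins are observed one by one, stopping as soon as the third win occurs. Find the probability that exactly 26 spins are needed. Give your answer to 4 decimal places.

0.0252

Y = trial on which the third success occurs; negative binomial, r=3, p=0.142857.
P(Y=26) = C(25,2) · p^3 · (1−p)^23
= 300 · 0.0029155 · 0.028855 = 0.025238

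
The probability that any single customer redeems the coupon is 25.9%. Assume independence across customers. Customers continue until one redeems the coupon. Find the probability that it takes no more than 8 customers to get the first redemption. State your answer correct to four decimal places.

0.9091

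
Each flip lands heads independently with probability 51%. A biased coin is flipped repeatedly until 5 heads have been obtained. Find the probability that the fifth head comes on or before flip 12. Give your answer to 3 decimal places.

0.825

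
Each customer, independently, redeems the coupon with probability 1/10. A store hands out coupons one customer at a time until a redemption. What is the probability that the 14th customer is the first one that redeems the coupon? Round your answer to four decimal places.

Geometric (trials to first success), p = 0.10.
P(Y = 14) = (1−p)^13 · p = 0.25419 · 0.10 = 0.025419

0.0254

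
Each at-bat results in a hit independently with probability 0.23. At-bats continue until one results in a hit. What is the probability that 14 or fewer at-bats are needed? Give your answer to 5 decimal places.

0.97424

Y = number of at-bats to the first success; geometric, p = 0.23.
P(Y ≤ 14) = 1 − (1−p)^14 = 1 − 0.0257555 = 0.9742445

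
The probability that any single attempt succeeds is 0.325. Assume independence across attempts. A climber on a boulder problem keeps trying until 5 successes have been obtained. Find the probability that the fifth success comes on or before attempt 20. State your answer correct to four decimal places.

0.8295

Finishing within 20 attempts ⇔ at least 5 successes in the first 20. With X ~ Binomial(20, 0.325), P(Y ≤ 20) = 1 − P(X ≤ 4).
  k=0: C(20,0)·0.325^0·0.675^20 = 0.000386
  k=1: C(20,1)·0.325^1·0.675^19 = 0.003713
  k=2: C(20,2)·0.325^2·0.675^18 = 0.016982
  k=3: C(20,3)·0.325^3·0.675^17 = 0.049059
  k=4: C(20,4)·0.325^4·0.675^16 = 0.100389
1 − 0.170529 = 0.829471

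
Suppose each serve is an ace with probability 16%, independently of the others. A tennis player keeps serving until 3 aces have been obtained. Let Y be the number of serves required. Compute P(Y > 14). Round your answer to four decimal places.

Needing more than 14 serves ⇔ fewer than 3 successes in the first 14. With X ~ Binomial(14, 0.16), P(Y > 14) = P(X ≤ 2).
  k=0: C(14,0)·0.16^0·0.84^14 = 0.087078
  k=1: C(14,1)·0.16^1·0.84^13 = 0.232209
  k=2: C(14,2)·0.16^2·0.84^12 = 0.287497
P(X ≤ 2) = 0.606784

0.6068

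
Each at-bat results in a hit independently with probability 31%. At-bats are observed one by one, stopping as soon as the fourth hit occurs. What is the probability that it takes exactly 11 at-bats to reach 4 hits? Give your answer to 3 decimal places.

Y = trial on which the fourth success occurs; negative binomial, r=4, p=0.31.
P(Y=11) = C(10,3) · p^4 · (1−p)^7
= 120 · 0.0092352 · 0.074464 = 0.08252

0.083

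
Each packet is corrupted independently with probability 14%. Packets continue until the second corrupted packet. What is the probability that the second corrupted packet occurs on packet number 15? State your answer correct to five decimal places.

Y = trial on which the second success occurs; negative binomial, r=2, p=0.14.
P(Y=15) = C(14,1) · p^2 · (1−p)^13
= 14 · 0.0196 · 0.14076 = 0.0386246

0.03862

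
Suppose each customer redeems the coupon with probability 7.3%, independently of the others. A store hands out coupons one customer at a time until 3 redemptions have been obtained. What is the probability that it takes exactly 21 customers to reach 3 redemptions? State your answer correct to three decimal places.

Y = trial on which the third success occurs; negative binomial, r=3, p=0.073.
P(Y=21) = C(20,2) · p^3 · (1−p)^18
= 190 · 0.00038902 · 0.25553 = 0.01889

0.019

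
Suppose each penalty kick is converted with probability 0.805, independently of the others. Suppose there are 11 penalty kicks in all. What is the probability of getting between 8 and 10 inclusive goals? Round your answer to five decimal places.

X ~ Binomial(11, 0.805); P(8 ≤ X ≤ 10) = Σ C(11,k) p^k (1−p)^(11−k) over k:
  k=8: C(11,8)·0.805^8·0.195^3 = 0.2157520
  k=9: C(11,9)·0.805^9·0.195^2 = 0.2968895
  k=10: C(11,10)·0.805^10·0.195^1 = 0.2451241
Total = 0.7577656

0.75777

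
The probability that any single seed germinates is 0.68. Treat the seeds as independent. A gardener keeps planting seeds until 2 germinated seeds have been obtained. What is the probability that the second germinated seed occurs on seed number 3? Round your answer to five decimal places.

0.29594

Y = trial on which the second success occurs; negative binomial, r=2, p=0.68.
P(Y=3) = C(2,1) · p^2 · (1−p)^1
= 2 · 0.4624 · 0.32 = 0.2959360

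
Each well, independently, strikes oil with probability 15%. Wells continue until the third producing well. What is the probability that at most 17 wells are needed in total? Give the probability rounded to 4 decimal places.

Finishing within 17 wells ⇔ at least 3 successes in the first 17. With X ~ Binomial(17, 0.15), P(Y ≤ 17) = 1 − P(X ≤ 2).
  k=0: C(17,0)·0.15^0·0.85^17 = 0.063113
  k=1: C(17,1)·0.15^1·0.85^16 = 0.189340
  k=2: C(17,2)·0.15^2·0.85^15 = 0.267304
1 − 0.519758 = 0.480242

0.4802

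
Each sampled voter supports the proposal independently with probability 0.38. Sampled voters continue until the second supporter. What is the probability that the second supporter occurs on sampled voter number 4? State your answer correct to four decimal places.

0.1665

Y = trial on which the second success occurs; negative binomial, r=2, p=0.38.
P(Y=4) = C(3,1) · p^2 · (1−p)^2
= 3 · 0.1444 · 0.3844 = 0.166522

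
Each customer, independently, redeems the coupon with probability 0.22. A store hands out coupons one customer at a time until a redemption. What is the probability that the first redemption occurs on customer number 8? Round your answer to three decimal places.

0.039

Geometric (trials to first success), p = 0.22.
P(Y = 8) = (1−p)^7 · p = 0.17566 · 0.22 = 0.03864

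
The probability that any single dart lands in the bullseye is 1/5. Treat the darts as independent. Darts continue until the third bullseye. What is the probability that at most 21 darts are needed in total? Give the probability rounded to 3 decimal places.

Finishing within 21 darts ⇔ at least 3 successes in the first 21. With X ~ Binomial(21, 0.20), P(Y ≤ 21) = 1 − P(X ≤ 2).
  k=0: C(21,0)·0.20^0·0.80^21 = 0.00922
  k=1: C(21,1)·0.20^1·0.80^20 = 0.04842
  k=2: C(21,2)·0.20^2·0.80^19 = 0.12106
1 − 0.17870 = 0.82130

0.821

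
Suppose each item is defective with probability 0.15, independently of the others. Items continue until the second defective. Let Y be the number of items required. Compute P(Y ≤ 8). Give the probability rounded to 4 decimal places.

Finishing within 8 items ⇔ at least 2 successes in the first 8. With X ~ Binomial(8, 0.15), P(Y ≤ 8) = 1 − P(X ≤ 1).
  k=0: C(8,0)·0.15^0·0.85^8 = 0.272491
  k=1: C(8,1)·0.15^1·0.85^7 = 0.384693
1 − 0.657183 = 0.342817

0.3428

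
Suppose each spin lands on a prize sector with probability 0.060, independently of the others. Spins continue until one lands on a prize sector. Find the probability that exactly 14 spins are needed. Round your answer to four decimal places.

0.0268

Geometric (trials to first success), p = 0.06.
P(Y = 14) = (1−p)^13 · p = 0.44737 · 0.06 = 0.026842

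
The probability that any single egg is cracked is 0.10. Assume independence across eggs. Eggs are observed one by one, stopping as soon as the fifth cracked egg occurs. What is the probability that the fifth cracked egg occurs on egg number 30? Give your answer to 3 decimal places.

0.017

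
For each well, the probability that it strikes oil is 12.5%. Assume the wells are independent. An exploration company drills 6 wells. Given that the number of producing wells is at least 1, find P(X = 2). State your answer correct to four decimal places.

X ~ Binomial(6, 0.125). Want P(X=2 | X≥1) = P(X=2) / P(X≥1).
P(X=2) = C(6,2)·0.125^2·0.875^4 = 0.137386
P(X≥1) = 1 − 0.448795 = 0.551205
Ratio = 0.137386 / 0.551205 = 0.249247

0.2492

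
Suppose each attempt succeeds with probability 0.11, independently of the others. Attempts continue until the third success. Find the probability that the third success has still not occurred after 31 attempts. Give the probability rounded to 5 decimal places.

0.32203

Needing more than 31 attempts ⇔ fewer than 3 successes in the first 31. With X ~ Binomial(31, 0.11), P(Y > 31) = P(X ≤ 2).
  k=0: C(31,0)·0.11^0·0.89^31 = 0.0269830
  k=1: C(31,1)·0.11^1·0.89^30 = 0.1033843
  k=2: C(31,2)·0.11^2·0.89^29 = 0.1916675
P(X ≤ 2) = 0.3220348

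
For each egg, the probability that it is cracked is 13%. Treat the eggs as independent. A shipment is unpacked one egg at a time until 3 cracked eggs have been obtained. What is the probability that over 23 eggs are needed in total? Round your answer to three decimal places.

0.410

Needing more than 23 eggs ⇔ fewer than 3 successes in the first 23. With X ~ Binomial(23, 0.13), P(Y > 23) = P(X ≤ 2).
  k=0: C(23,0)·0.13^0·0.87^23 = 0.04064
  k=1: C(23,1)·0.13^1·0.87^22 = 0.13967
  k=2: C(23,2)·0.13^2·0.87^21 = 0.22957
P(X ≤ 2) = 0.40987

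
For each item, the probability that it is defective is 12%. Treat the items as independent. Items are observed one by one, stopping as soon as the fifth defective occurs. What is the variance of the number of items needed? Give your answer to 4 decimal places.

305.5556

Y = total items until the fifth success; negative binomial with r=5, p=0.12.
Var(Y) = r(1−p)/p² = 5·0.88 / 0.12² = 305.555556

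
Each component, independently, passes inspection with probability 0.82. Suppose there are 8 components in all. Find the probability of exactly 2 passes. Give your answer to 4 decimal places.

X ~ Binomial(n=8, p=0.82).
P(X=2) = C(8,2) · p^2 · (1−p)^6
= 28 · 0.6724 · 3.4012e-05 = 0.000640

0.0006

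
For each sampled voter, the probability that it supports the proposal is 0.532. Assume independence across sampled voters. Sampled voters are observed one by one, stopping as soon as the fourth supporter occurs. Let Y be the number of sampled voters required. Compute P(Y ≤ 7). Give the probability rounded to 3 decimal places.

Finishing within 7 sampled voters ⇔ at least 4 successes in the first 7. With X ~ Binomial(7, 0.532), P(Y ≤ 7) = 1 − P(X ≤ 3).
  k=0: C(7,0)·0.532^0·0.468^7 = 0.00492
  k=1: C(7,1)·0.532^1·0.468^6 = 0.03913
  k=2: C(7,2)·0.532^2·0.468^5 = 0.13344
  k=3: C(7,3)·0.532^3·0.468^4 = 0.25281
1 − 0.43029 = 0.56971

0.570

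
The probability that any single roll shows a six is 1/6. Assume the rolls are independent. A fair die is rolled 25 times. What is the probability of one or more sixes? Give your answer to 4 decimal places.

0.9895

P(at least one) = 1 − P(none) = 1 − (1 − 0.166667)^25
= 1 − 0.010483 = 0.989517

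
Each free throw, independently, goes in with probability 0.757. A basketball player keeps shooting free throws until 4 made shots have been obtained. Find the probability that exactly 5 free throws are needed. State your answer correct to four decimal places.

0.3192

Y = trial on which the fourth success occurs; negative binomial, r=4, p=0.757.
P(Y=5) = C(4,3) · p^4 · (1−p)^1
= 4 · 0.32839 · 0.243 = 0.319190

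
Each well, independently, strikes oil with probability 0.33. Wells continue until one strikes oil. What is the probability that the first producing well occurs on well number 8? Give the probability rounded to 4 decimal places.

0.0200

Geometric (trials to first success), p = 0.33.
P(Y = 8) = (1−p)^7 · p = 0.060607 · 0.33 = 0.020000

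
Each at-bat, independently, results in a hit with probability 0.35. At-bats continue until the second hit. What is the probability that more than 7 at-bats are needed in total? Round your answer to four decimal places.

0.2338

Needing more than 7 at-bats ⇔ fewer than 2 successes in the first 7. With X ~ Binomial(7, 0.35), P(Y > 7) = P(X ≤ 1).
  k=0: C(7,0)·0.35^0·0.65^7 = 0.049022
  k=1: C(7,1)·0.35^1·0.65^6 = 0.184776
P(X ≤ 1) = 0.233799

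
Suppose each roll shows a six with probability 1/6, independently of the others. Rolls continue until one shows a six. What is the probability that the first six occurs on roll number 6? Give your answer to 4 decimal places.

0.0670

Geometric (trials to first success), p = 0.166667.
P(Y = 6) = (1−p)^5 · p = 0.40188 · 0.166667 = 0.066980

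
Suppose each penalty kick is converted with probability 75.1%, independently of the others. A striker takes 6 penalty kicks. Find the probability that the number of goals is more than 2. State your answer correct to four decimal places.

X ~ Binomial(6, 0.751); P(X ≥ 3) = Σ C(6,k) p^k (1−p)^(6−k) over k:
  k=3: C(6,3)·0.751^3·0.249^3 = 0.130782
  k=4: C(6,4)·0.751^4·0.249^2 = 0.295835
  k=5: C(6,5)·0.751^5·0.249^1 = 0.356903
  k=6: C(6,6)·0.751^6·0.249^0 = 0.179407
Total = 0.962927

0.9629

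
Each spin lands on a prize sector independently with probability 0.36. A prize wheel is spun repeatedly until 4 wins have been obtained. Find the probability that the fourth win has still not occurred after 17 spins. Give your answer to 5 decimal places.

0.08854

Needing more than 17 spins ⇔ fewer than 4 successes in the first 17. With X ~ Binomial(17, 0.36), P(Y > 17) = P(X ≤ 3).
  k=0: C(17,0)·0.36^0·0.64^17 = 0.0005071
  k=1: C(17,1)·0.36^1·0.64^16 = 0.0048488
  k=2: C(17,2)·0.36^2·0.64^15 = 0.0218194
  k=3: C(17,3)·0.36^3·0.64^14 = 0.0613672
P(X ≤ 3) = 0.0885424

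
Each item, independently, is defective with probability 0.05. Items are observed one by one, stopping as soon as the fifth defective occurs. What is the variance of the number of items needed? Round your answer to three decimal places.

1900.000

Y = total items until the fifth success; negative binomial with r=5, p=0.05.
Var(Y) = r(1−p)/p² = 5·0.95 / 0.05² = 1900.00000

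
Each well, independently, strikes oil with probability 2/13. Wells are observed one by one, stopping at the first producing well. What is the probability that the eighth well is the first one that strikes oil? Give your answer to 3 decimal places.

Geometric (trials to first success), p = 0.153846.
P(Y = 8) = (1−p)^7 · p = 0.31056 · 0.153846 = 0.04778

0.048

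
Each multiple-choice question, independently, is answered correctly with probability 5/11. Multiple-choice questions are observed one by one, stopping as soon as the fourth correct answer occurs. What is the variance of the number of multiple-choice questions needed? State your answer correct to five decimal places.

10.56000

Y = total multiple-choice questions until the fourth success; negative binomial with r=4, p=0.454545.
Var(Y) = r(1−p)/p² = 4·0.545455 / 0.454545² = 10.5600000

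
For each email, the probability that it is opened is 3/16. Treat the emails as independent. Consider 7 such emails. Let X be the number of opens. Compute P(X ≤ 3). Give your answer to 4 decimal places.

0.9733

X ~ Binomial(7, 0.1875); P(X ≤ 3) = Σ C(7,k) p^k (1−p)^(7−k) over k:
  k=0: C(7,0)·0.1875^0·0.8125^7 = 0.233756
  k=1: C(7,1)·0.1875^1·0.8125^6 = 0.377607
  k=2: C(7,2)·0.1875^2·0.8125^5 = 0.261420
  k=3: C(7,3)·0.1875^3·0.8125^4 = 0.100546
Total = 0.973329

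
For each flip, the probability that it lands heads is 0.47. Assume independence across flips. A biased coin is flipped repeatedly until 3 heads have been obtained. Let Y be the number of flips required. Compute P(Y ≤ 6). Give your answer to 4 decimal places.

Finishing within 6 flips ⇔ at least 3 successes in the first 6. With X ~ Binomial(6, 0.47), P(Y ≤ 6) = 1 − P(X ≤ 2).
  k=0: C(6,0)·0.47^0·0.53^6 = 0.022164
  k=1: C(6,1)·0.47^1·0.53^5 = 0.117931
  k=2: C(6,2)·0.47^2·0.53^4 = 0.261451
1 − 0.401547 = 0.598453

0.5985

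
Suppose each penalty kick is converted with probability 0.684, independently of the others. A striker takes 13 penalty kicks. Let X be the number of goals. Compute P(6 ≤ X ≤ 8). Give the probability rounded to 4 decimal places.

0.3693

X ~ Binomial(13, 0.684); P(6 ≤ X ≤ 8) = Σ C(13,k) p^k (1−p)^(13−k) over k:
  k=6: C(13,6)·0.684^6·0.316^7 = 0.055292
  k=7: C(13,7)·0.684^7·0.316^6 = 0.119683
  k=8: C(13,8)·0.684^8·0.316^5 = 0.194296
Total = 0.369271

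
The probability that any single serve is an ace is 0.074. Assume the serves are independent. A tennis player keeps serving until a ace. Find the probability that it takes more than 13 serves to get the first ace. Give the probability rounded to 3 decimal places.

Y = number of serves to the first success; geometric, p = 0.074.
P(Y > 13) = P(first 13 all fail) = (1−p)^13 = 0.36808

0.368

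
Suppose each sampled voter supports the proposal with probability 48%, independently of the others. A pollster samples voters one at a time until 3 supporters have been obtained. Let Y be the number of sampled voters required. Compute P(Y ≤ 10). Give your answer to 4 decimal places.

0.9298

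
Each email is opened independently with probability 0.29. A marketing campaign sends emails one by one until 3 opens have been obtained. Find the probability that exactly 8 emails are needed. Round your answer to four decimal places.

Y = trial on which the third success occurs; negative binomial, r=3, p=0.29.
P(Y=8) = C(7,2) · p^3 · (1−p)^5
= 21 · 0.024389 · 0.18042 = 0.092407

0.0924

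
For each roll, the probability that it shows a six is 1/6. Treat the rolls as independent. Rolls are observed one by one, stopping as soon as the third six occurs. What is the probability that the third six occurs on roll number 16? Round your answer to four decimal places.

Y = trial on which the third success occurs; negative binomial, r=3, p=0.166667.
P(Y=16) = C(15,2) · p^3 · (1−p)^13
= 105 · 0.0046296 · 0.093464 = 0.045434

0.0454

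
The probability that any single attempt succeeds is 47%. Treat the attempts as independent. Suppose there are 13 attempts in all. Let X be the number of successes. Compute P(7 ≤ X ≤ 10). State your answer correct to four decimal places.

X ~ Binomial(13, 0.47); P(7 ≤ X ≤ 10) = Σ C(13,k) p^k (1−p)^(13−k) over k:
  k=7: C(13,7)·0.47^7·0.53^6 = 0.192689
  k=8: C(13,8)·0.47^8·0.53^5 = 0.128157
  k=9: C(13,9)·0.47^9·0.53^4 = 0.063138
  k=10: C(13,10)·0.47^10·0.53^3 = 0.022396
Total = 0.406380

0.4064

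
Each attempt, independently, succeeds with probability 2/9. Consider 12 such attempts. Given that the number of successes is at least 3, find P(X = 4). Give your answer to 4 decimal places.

0.3115

X ~ Binomial(12, 0.222222). Want P(X=4 | X≥3) = P(X=4) / P(X≥3).
P(X=4) = C(12,4)·0.222222^4·0.777778^8 = 0.161659
P(X≥3) = 1 − 0.049008 − 0.168027 − 0.264043 = 0.518922
Ratio = 0.161659 / 0.518922 = 0.311528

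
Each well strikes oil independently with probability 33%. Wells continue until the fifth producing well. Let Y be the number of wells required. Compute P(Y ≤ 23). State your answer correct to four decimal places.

0.9194

Finishing within 23 wells ⇔ at least 5 successes in the first 23. With X ~ Binomial(23, 0.33), P(Y ≤ 23) = 1 − P(X ≤ 4).
  k=0: C(23,0)·0.33^0·0.67^23 = 0.000100
  k=1: C(23,1)·0.33^1·0.67^22 = 0.001132
  k=2: C(23,2)·0.33^2·0.67^21 = 0.006134
  k=3: C(23,3)·0.33^3·0.67^20 = 0.021147
  k=4: C(23,4)·0.33^4·0.67^19 = 0.052079
1 − 0.080592 = 0.919408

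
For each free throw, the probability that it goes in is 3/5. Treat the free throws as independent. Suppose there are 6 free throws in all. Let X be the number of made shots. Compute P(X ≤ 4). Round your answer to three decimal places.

X ~ Binomial(6, 0.60); P(X ≤ 4) = Σ C(6,k) p^k (1−p)^(6−k) over k:
  k=0: C(6,0)·0.60^0·0.40^6 = 0.00410
  k=1: C(6,1)·0.60^1·0.40^5 = 0.03686
  k=2: C(6,2)·0.60^2·0.40^4 = 0.13824
  k=3: C(6,3)·0.60^3·0.40^3 = 0.27648
  k=4: C(6,4)·0.60^4·0.40^2 = 0.31104
Total = 0.76672

0.767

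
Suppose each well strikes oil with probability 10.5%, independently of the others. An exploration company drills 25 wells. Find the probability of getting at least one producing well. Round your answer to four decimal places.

0.9375

P(at least one) = 1 − P(none) = 1 − (1 − 0.105)^25
= 1 − 0.062456 = 0.937544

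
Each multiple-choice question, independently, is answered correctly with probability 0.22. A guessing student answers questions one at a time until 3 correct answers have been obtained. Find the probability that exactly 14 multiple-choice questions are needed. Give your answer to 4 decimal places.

0.0540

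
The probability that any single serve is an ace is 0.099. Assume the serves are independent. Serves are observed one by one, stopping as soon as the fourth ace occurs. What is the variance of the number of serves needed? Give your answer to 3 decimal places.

367.718

Y = total serves until the fourth success; negative binomial with r=4, p=0.099.
Var(Y) = r(1−p)/p² = 4·0.901 / 0.099² = 367.71758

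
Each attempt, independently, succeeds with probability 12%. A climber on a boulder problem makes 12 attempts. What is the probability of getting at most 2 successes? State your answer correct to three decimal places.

0.833

X ~ Binomial(12, 0.12); P(X ≤ 2) = Σ C(12,k) p^k (1−p)^(12−k) over k:
  k=0: C(12,0)·0.12^0·0.88^12 = 0.21567
  k=1: C(12,1)·0.12^1·0.88^11 = 0.35292
  k=2: C(12,2)·0.12^2·0.88^10 = 0.26469
Total = 0.83327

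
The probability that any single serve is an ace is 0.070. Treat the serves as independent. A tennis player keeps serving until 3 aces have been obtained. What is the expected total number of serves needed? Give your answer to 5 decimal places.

Y = total serves until the third success; negative binomial with r=3, p=0.07.
E[Y] = r / p = 3 / 0.07 = 42.8571429

42.85714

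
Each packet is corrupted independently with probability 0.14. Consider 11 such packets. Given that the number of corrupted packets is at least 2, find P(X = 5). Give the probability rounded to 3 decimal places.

X ~ Binomial(11, 0.14). Want P(X=5 | X≥2) = P(X=5) / P(X≥2).
P(X=5) = C(11,5)·0.14^5·0.86^6 = 0.01005
P(X≥2) = 1 − 0.19032 − 0.34080 = 0.46888
Ratio = 0.01005 / 0.46888 = 0.02144

0.021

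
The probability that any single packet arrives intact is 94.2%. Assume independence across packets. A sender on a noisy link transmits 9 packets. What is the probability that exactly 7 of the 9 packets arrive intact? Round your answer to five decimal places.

0.07971

X ~ Binomial(n=9, p=0.942).
P(X=7) = C(9,7) · p^7 · (1−p)^2
= 36 · 0.6582 · 0.003364 = 0.0797104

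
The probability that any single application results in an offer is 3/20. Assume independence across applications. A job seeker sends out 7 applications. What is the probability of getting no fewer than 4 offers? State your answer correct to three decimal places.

0.012

X ~ Binomial(7, 0.15); P(X ≥ 4) = Σ C(7,k) p^k (1−p)^(7−k) over k:
  k=4: C(7,4)·0.15^4·0.85^3 = 0.01088
  k=5: C(7,5)·0.15^5·0.85^2 = 0.00115
  k=6: C(7,6)·0.15^6·0.85^1 = 0.00007
  k=7: C(7,7)·0.15^7·0.85^0 = 0.00000
Total = 0.01210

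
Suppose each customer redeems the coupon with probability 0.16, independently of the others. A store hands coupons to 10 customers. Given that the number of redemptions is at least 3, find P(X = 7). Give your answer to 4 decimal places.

0.0009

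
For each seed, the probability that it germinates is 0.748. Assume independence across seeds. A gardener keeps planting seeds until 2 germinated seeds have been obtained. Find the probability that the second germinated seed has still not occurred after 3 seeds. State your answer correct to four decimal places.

0.1585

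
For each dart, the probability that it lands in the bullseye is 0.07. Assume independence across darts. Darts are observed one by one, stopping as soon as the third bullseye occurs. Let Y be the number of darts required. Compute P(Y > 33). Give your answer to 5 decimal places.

0.59046

Needing more than 33 darts ⇔ fewer than 3 successes in the first 33. With X ~ Binomial(33, 0.07), P(Y > 33) = P(X ≤ 2).
  k=0: C(33,0)·0.07^0·0.93^33 = 0.0911879
  k=1: C(33,1)·0.07^1·0.93^32 = 0.2264990
  k=2: C(33,2)·0.07^2·0.93^31 = 0.2727730
P(X ≤ 2) = 0.5904600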